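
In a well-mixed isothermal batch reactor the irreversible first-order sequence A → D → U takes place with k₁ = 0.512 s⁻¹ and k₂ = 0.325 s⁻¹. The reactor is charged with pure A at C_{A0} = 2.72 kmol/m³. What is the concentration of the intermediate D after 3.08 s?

1.20 kmol/m³

Solving the coupled first-order balances gives C_D(t) = [k₁/(k₂−k₁)]·C_{A0}·(e^(−k₁t) − e^(−k₂t)).
e^(−k₁t) = e^(−0.512×3.08) = e^(−1.577) = 0.2066; e^(−k₂t) = e^(−1.001) = 0.3675.
C_D = 0.512×2.72/(0.325−0.512) × (0.2066−0.3675) = (-7.447)×(-0.1609) = 1.198 kmol/m³.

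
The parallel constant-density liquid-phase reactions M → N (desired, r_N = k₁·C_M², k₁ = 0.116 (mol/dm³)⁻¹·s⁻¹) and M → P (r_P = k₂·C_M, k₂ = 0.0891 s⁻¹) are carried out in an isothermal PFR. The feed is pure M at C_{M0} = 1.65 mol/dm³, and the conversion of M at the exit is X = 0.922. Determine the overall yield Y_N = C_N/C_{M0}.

C_M = C_{M0}(1−X) = 0.1287 mol/dm³.
Along a PFR/batch, dC_P/dC_M = −r_P/(r_N+r_P) = −k₂/(k₂+k₁·C_M).
Integrating from C_{M0} to C_M: C_P = (0.0891/0.116)·ln[(0.0891+0.116·1.65)/(0.0891+0.116·0.129)] = 0.7681·ln(0.2805/0.1040) = 0.7619 mol/dm³.
Then C_N = (C_{M0}−C_M) − C_P = 1.521 − 0.7619 = 0.7594 mol/dm³.
Y_N = C_N/C_{M0} = 0.7594/1.65 = 0.460.

0.460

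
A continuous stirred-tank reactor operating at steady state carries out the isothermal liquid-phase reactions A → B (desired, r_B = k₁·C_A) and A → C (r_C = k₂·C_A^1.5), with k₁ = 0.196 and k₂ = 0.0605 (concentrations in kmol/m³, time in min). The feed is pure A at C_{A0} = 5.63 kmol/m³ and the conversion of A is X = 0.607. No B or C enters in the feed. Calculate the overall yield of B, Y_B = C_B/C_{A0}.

Exit C_A = C_{A0}(1−X) = 5.63×0.393 = 2.213 kmol/m³.
Rates in a CSTR are evaluated at the outlet concentration: r_B = 0.196×2.213 = 0.4337, r_C = 0.0605×2.213^1.5 = 0.1991.
Fraction of consumed A going to B: r_B/(r_B+r_C) = 0.6853.
C_B = 0.6853·C_{A0}·X = 0.6853×5.63×0.607 = 2.34 kmol/m³; Y_B = C_B/C_{A0} = 0.416.

0.416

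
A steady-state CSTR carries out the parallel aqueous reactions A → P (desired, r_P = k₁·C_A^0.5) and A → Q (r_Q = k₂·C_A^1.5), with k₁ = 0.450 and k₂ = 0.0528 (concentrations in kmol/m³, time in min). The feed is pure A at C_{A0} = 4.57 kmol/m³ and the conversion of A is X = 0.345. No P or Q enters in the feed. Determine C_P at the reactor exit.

Exit C_A = C_{A0}(1−X) = 4.57×0.655 = 2.993 kmol/m³.
Rates in a CSTR are evaluated at the outlet concentration: r_P = 0.450×2.993^0.5 = 0.7786, r_Q = 0.0528×2.993^1.5 = 0.2734.
Fraction of consumed A going to P: r_P/(r_P+r_Q) = 0.7401.
C_P = 0.7401·C_{A0}·X = 0.7401×4.57×0.345 = 1.17 kmol/m³.

1.17 kmol/m³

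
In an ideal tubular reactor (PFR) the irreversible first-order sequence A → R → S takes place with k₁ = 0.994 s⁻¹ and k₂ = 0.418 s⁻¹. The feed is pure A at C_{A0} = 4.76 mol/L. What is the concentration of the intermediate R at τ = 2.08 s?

2.40 mol/L

For first-order series with pure A initially, C_R(τ) = k₁C_{A0}/(k₂−k₁)·(e^(−k₁τ) − e^(−k₂τ)).
e^(−k₁τ) = e^(−0.994×2.08) = e^(−2.068) = 0.1265; e^(−k₂τ) = e^(−0.8694) = 0.4192.
C_R = 0.994×4.76/(0.418−0.994) × (0.1265−0.4192) = (-8.214)×(-0.2927) = 2.404 mol/L.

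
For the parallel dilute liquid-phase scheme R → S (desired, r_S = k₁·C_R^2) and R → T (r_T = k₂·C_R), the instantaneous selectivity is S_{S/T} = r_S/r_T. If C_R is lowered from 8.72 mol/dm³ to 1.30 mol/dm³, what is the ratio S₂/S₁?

0.149

S_{S/T} = (k₁/k₂)·C_R, so S₂/S₁ = (C_{R,2}/C_{R,1}).
= 1.30/8.72 = 0.149.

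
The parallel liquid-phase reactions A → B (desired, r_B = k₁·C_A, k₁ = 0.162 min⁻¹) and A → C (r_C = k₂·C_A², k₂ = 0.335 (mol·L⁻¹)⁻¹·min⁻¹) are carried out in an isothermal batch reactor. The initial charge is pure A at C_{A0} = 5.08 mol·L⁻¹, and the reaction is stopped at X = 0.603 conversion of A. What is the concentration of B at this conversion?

C_A = C_{A0}(1−X) = 2.017 mol·L⁻¹.
Along a PFR/batch, dC_B/dC_A = −r_B/(r_B+r_C) = −k₁/(k₁+k₂·C_A).
Integrating from C_{A0} to C_A: C_B = (0.162/0.335)·ln[(0.162+0.335·5.08)/(0.162+0.335·2.02)] = 0.4836·ln(1.864/0.8376) = 0.3868 mol·L⁻¹.

0.387 mol·L⁻¹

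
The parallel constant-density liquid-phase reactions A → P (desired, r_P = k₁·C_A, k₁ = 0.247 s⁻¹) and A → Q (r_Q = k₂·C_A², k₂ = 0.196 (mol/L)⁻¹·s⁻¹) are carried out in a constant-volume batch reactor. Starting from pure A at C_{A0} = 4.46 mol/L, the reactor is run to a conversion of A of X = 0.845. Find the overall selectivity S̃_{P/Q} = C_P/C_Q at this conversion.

0.562

C_A = C_{A0}(1−X) = 0.6913 mol/L.
Along a PFR/batch, dC_P/dC_A = −r_P/(r_P+r_Q) = −k₁/(k₁+k₂·C_A).
Integrating from C_{A0} to C_A: C_P = (0.247/0.196)·ln[(0.247+0.196·4.46)/(0.247+0.196·0.691)] = 1.260·ln(1.121/0.3825) = 1.355 mol/L.
C_Q = (C_{A0}−C_A)−C_P = 2.413 mol/L; S̃_{P/Q} = 1.355/2.413 = 0.562.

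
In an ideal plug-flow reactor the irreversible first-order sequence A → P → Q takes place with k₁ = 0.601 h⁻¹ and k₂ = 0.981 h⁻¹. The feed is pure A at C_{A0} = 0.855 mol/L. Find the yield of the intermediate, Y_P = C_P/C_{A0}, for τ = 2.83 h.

For first-order series with pure A initially, C_P(τ) = k₁C_{A0}/(k₂−k₁)·(e^(−k₁τ) − e^(−k₂τ)).
e^(−k₁τ) = e^(−0.601×2.83) = e^(−1.701) = 0.1825; e^(−k₂τ) = e^(−2.776) = 0.06227.
C_P = 0.601×0.855/(0.981−0.601) × (0.1825−0.06227) = 1.352×0.1203 = 0.1626 mol/L.
Y_P = C_P/C_{A0} = 0.1626/0.855 = 0.190.

0.190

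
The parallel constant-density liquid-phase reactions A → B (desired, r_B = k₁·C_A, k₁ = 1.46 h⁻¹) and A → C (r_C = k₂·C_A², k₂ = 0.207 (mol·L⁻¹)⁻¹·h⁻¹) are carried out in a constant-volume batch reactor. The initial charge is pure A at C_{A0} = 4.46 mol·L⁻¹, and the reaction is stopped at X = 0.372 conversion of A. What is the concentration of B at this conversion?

1.10 mol·L⁻¹

C_A = C_{A0}(1−X) = 2.801 mol·L⁻¹.
Along a PFR/batch, dC_B/dC_A = −r_B/(r_B+r_C) = −k₁/(k₁+k₂·C_A).
Integrating from C_{A0} to C_A: C_B = (1.46/0.207)·ln[(1.46+0.207·4.46)/(1.46+0.207·2.80)] = 7.053·ln(2.383/2.040) = 1.098 mol·L⁻¹.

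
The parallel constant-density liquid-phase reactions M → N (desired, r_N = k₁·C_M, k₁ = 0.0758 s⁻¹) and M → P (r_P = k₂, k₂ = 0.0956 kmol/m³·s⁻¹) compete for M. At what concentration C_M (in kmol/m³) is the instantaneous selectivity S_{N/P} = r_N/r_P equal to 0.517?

S_{N/P} = (k₁/k₂)·C_M ⇒ C_M = S·k₂/k₁.
= 0.517×0.0956/0.0758 = 0.652 kmol/m³.

0.652 kmol/m³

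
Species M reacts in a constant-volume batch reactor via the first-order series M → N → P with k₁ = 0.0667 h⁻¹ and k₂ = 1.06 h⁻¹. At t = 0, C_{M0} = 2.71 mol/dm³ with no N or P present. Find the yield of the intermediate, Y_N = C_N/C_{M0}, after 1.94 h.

The intermediate concentration in a first-order A→B→C sequence is C_N = k₁C_{M0}(e^(−k₁t) − e^(−k₂t))/(k₂−k₁).
e^(−k₁t) = e^(−0.0667×1.94) = e^(−0.1294) = 0.8786; e^(−k₂t) = e^(−2.056) = 0.1279.
C_N = 0.0667×2.71/(1.06−0.0667) × (0.8786−0.1279) = 0.1820×0.7507 = 0.1366 mol/dm³.
Y_N = C_N/C_{M0} = 0.1366/2.71 = 0.0504.

0.0504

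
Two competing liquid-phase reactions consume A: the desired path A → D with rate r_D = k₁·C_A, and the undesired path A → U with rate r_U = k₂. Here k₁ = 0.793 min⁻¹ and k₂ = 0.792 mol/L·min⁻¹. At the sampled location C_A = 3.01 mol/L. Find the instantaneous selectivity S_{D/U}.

S_{D/U} = r_D/r_U = (k₁·C_A)/(k₂) = (k₁/k₂)·C_A.
= (0.793×3.010) / (0.792) = 2.387/0.7920 = 3.01.

3.01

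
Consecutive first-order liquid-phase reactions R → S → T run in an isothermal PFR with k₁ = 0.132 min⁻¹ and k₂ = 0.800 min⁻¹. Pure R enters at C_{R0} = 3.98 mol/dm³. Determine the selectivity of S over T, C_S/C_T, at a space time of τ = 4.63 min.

0.288

The intermediate concentration in a first-order A→B→C sequence is C_S = k₁C_{R0}(e^(−k₁τ) − e^(−k₂τ))/(k₂−k₁).
e^(−k₁τ) = e^(−0.132×4.63) = e^(−0.6112) = 0.5427; e^(−k₂τ) = e^(−3.704) = 0.02462.
C_S = 0.132×3.98/(0.800−0.132) × (0.5427−0.02462) = 0.7865×0.5181 = 0.4075 mol/dm³.
C_R = C_{R0}e^(−k₁τ) = 2.160 mol/dm³, so C_T = C_{R0}−C_R−C_S = 1.413 mol/dm³; C_S/C_T = 0.288.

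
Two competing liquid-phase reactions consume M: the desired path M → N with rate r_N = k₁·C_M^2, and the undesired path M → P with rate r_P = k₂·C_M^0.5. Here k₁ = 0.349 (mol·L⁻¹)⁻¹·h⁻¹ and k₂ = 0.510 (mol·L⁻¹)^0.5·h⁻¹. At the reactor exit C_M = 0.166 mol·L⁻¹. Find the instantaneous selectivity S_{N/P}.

S_{N/P} = r_N/r_P = (k₁·C_M^2)/(k₂·C_M^0.5) = (k₁/k₂)·C_M^1.5.
= (0.349×0.1660^2) / (0.510×0.1660^0.5) = 0.009617/0.2078 = 0.0463.

0.0463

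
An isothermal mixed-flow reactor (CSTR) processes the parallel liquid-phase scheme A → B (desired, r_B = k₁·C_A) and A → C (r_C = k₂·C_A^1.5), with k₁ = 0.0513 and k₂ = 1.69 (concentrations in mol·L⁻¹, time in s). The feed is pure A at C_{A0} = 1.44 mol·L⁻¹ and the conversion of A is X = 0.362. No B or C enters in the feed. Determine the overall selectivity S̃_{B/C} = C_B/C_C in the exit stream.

0.0317

Exit C_A = C_{A0}(1−X) = 1.44×0.638 = 0.9187 mol·L⁻¹.
A CSTR operates uniformly at the exit composition, giving r_B = 0.04713 and r_C = 1.488 (each k·C_A^n at C_A = 0.9187).
Overall selectivity = C_B/C_C = r_Bτ/(r_Cτ) = r_B/r_C = 0.0317.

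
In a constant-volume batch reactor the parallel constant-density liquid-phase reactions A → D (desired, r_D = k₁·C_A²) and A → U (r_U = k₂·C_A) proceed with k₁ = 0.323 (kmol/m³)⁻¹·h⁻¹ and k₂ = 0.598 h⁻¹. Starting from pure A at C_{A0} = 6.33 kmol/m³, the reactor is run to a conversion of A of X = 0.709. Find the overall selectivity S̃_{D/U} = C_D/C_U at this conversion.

C_A = C_{A0}(1−X) = 1.842 kmol/m³.
Along a PFR/batch, dC_U/dC_A = −r_U/(r_D+r_U) = −k₂/(k₂+k₁·C_A).
Integrating from C_{A0} to C_A: C_U = (0.598/0.323)·ln[(0.598+0.323·6.33)/(0.598+0.323·1.84)] = 1.851·ln(2.643/1.193) = 1.472 kmol/m³.
Then C_D = (C_{A0}−C_A) − C_U = 4.488 − 1.472 = 3.016 kmol/m³.
S̃_{D/U} = C_D/C_U = 3.016/1.472 = 2.05.

2.05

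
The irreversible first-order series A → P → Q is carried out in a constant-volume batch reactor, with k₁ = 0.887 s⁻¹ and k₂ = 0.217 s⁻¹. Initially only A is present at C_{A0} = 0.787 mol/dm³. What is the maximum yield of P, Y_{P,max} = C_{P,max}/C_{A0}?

0.634

Evaluating C_P at t_opt = ln(k₂/k₁)/(k₂−k₁) gives C_{P,max}/C_{A0} = (k₁/k₂)^[k₂/(k₂−k₁)].
= (0.887/0.217)^(0.217/(0.217−0.887)) = (4.088)^(-0.3239) = 0.6338.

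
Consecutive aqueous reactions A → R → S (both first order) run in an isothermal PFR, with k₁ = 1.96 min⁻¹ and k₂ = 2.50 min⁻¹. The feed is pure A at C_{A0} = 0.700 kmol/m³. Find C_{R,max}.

0.227 kmol/m³

Evaluating C_R at τ_opt = ln(k₂/k₁)/(k₂−k₁) gives C_{R,max}/C_{A0} = (k₁/k₂)^[k₂/(k₂−k₁)].
= (1.96/2.50)^(2.50/(2.50−1.96)) = (0.7840)^(4.630) = 0.3241.
C_{R,max} = 0.3241×0.700 = 0.227 kmol/m³.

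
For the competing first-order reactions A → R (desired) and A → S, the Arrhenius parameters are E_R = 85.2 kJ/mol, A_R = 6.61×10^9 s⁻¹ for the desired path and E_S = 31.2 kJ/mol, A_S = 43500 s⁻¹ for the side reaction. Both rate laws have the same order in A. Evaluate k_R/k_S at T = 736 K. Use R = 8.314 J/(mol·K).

22.3

With equal orders, S_{R/S} = k_R/k_S = (A_R/A_S)·exp[(E_S−E_R)/(RT)].
(E_S−E_R)/(RT) = (31.2−85.2)×10³/(8.314×736) = -54000/6119 = -8.825.
k_R/k_S = (6.61×10^9/43500)·exp(-8.825) = 1.520×10^5 × 1.470×10^-4 = 22.3.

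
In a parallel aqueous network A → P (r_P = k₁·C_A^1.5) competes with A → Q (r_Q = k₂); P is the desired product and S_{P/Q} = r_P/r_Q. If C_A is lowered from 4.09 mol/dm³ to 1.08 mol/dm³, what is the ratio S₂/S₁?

S_{P/Q} = (k₁/k₂)·C_A^1.5, so S₂/S₁ = (C_{A,2}/C_{A,1})^1.5.
= (1.08/4.09)^1.5 = (0.2641)^1.5 = 0.136.

0.136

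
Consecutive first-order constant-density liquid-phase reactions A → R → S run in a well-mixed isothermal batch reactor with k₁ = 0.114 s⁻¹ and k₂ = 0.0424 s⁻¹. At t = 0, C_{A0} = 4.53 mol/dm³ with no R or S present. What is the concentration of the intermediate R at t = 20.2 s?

2.34 mol/dm³

For first-order series with pure A initially, C_R(t) = k₁C_{A0}/(k₂−k₁)·(e^(−k₁t) − e^(−k₂t)).
e^(−k₁t) = e^(−0.114×20.2) = e^(−2.303) = 0.09998; e^(−k₂t) = e^(−0.8565) = 0.4247.
C_R = 0.114×4.53/(0.0424−0.114) × (0.09998−0.4247) = (-7.213)×(-0.3247) = 2.342 mol/dm³.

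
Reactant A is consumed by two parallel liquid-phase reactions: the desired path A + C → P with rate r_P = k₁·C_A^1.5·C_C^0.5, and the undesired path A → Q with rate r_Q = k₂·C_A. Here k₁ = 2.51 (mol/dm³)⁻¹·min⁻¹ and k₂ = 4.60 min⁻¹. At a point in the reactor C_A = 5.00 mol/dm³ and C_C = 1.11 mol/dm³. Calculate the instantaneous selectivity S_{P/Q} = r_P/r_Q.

S_{P/Q} = r_P/r_Q = (k₁·C_A^1.5·C_C^0.5)/(k₂·C_A) = (k₁/k₂)·C_A^0.5·C_C^0.5.
= (2.51×5.000^1.5×1.110^0.5) / (4.60×5.000) = 29.57/23.00 = 1.29.
Since the desired path is higher order in A, keeping C_A high (PFR or concentrated feed) favours P.

1.29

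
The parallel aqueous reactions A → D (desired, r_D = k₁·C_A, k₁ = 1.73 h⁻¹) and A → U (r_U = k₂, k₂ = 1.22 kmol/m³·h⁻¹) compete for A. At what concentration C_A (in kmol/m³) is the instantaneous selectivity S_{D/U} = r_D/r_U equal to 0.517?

0.365 kmol/m³

S_{D/U} = (k₁/k₂)·C_A ⇒ C_A = S·k₂/k₁.
= 0.517×1.22/1.73 = 0.365 kmol/m³.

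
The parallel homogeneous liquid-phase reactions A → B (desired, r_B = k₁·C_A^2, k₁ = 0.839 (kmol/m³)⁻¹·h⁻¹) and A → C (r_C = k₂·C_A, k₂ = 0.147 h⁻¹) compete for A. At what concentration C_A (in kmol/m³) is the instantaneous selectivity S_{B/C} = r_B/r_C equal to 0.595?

0.104 kmol/m³

S_{B/C} = (k₁/k₂)·C_A ⇒ C_A = S·k₂/k₁.
= 0.595×0.147/0.839 = 0.104 kmol/m³.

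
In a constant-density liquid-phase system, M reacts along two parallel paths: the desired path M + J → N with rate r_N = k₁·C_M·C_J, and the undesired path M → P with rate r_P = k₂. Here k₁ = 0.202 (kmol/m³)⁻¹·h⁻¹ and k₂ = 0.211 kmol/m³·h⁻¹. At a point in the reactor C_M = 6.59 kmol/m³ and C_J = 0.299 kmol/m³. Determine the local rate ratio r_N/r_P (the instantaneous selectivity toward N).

1.89

S_{N/P} = r_N/r_P = (k₁·C_M·C_J)/(k₂) = (k₁/k₂)·C_M·C_J.
= (0.202×6.590×0.2990) / (0.211) = 0.3980/0.2110 = 1.89.
Since the desired path is higher order in M, keeping C_M high (PFR or concentrated feed) favours N.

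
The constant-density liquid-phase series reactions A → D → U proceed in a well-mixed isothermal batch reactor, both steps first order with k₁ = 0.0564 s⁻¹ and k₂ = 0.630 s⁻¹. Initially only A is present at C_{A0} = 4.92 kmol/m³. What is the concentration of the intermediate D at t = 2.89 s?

The intermediate concentration in a first-order A→B→C sequence is C_D = k₁C_{A0}(e^(−k₁t) − e^(−k₂t))/(k₂−k₁).
e^(−k₁t) = e^(−0.0564×2.89) = e^(−0.1630) = 0.8496; e^(−k₂t) = e^(−1.821) = 0.1619.
C_D = 0.0564×4.92/(0.630−0.0564) × (0.8496−0.1619) = 0.4838×0.6877 = 0.3327 kmol/m³.

0.333 kmol/m³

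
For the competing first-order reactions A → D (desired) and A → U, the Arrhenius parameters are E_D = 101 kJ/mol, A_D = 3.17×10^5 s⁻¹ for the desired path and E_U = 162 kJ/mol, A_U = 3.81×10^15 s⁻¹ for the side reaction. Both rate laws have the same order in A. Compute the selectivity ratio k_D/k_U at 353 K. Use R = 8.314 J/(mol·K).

0.0885

k_D/k_U = (A_D/A_U)·exp[−(E_D−E_U)/(RT)] = (A_D/A_U)·exp[(E_U−E_D)/(RT)].
(E_U−E_D)/(RT) = (162−101)×10³/(8.314×353) = 61000/2935 = 20.78.
k_D/k_U = (3.17×10^5/3.81×10^15)·exp(20.78) = 8.320×10^-11 × 1.063×10^9 = 0.0885.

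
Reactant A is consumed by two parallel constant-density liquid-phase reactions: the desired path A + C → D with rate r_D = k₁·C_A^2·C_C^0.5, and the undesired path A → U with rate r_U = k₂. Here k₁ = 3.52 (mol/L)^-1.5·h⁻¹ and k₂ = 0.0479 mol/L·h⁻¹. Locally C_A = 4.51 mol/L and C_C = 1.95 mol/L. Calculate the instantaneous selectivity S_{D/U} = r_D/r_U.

S_{D/U} = r_D/r_U = (k₁·C_A^2·C_C^0.5)/(k₂) = (k₁/k₂)·C_A^2·C_C^0.5.
= (3.52×4.510^2×1.950^0.5) / (0.0479) = 99.98/0.04790 = 2087.
Since the desired path is higher order in A, keeping C_A high (PFR or concentrated feed) favours D.

2087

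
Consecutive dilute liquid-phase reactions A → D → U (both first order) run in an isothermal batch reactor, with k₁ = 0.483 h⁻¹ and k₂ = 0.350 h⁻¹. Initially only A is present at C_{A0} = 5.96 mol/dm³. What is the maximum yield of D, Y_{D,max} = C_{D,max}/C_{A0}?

0.428

At the optimum, C_{D,max}/C_{A0} = (k₁/k₂)^[k₂/(k₂−k₁)].
= (0.483/0.350)^(0.350/(0.350−0.483)) = (1.380)^(-2.632) = 0.4284.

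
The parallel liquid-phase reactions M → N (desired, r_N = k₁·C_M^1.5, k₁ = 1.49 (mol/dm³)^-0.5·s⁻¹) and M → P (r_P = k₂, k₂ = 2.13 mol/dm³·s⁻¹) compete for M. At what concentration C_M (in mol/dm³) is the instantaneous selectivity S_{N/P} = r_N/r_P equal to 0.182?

0.408 mol/dm³

S_{N/P} = (k₁/k₂)·C_M^1.5 ⇒ C_M = (S·k₂/k₁)^(1/1.5).
= (0.182×2.13/1.49)^(0.6667) = (0.2602)^(0.6667) = 0.408 mol/dm³.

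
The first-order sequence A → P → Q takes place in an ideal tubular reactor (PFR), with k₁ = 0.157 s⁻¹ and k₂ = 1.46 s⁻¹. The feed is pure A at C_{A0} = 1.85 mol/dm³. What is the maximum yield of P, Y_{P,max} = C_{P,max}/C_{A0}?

0.0822

Evaluating C_P at τ_opt = ln(k₂/k₁)/(k₂−k₁) gives C_{P,max}/C_{A0} = (k₁/k₂)^[k₂/(k₂−k₁)].
= (0.157/1.46)^(1.46/(1.46−0.157)) = (0.1075)^(1.120) = 0.08220.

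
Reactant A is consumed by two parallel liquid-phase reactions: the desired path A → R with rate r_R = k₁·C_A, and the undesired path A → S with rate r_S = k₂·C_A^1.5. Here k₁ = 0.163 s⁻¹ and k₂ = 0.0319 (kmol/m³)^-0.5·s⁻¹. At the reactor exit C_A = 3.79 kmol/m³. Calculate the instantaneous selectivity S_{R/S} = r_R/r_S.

2.62

S_{R/S} = r_R/r_S = (k₁·C_A)/(k₂·C_A^1.5) = (k₁/k₂)·C_A^-0.5.
= (0.163×3.790) / (0.0319×3.790^1.5) = 0.6178/0.2354 = 2.62.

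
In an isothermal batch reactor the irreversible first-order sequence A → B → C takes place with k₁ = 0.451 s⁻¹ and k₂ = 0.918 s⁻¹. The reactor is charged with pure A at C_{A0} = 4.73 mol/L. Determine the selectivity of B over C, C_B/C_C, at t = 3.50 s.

0.253

The intermediate concentration in a first-order A→B→C sequence is C_B = k₁C_{A0}(e^(−k₁t) − e^(−k₂t))/(k₂−k₁).
e^(−k₁t) = e^(−0.451×3.50) = e^(−1.579) = 0.2063; e^(−k₂t) = e^(−3.213) = 0.04024.
C_B = 0.451×4.73/(0.918−0.451) × (0.2063−0.04024) = 4.568×0.1660 = 0.7585 mol/L.
C_A = C_{A0}e^(−k₁t) = 0.9757 mol/L, so C_C = C_{A0}−C_A−C_B = 2.996 mol/L; C_B/C_C = 0.253.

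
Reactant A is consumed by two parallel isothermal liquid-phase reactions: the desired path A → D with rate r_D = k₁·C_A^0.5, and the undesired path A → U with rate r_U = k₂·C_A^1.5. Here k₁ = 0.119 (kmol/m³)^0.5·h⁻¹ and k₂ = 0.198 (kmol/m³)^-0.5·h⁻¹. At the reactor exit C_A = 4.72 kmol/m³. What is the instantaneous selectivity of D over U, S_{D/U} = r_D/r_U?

0.127

S_{D/U} = r_D/r_U = (k₁·C_A^0.5)/(k₂·C_A^1.5) = (k₁/k₂)·C_A⁻¹.
= (0.119×4.720^0.5) / (0.198×4.720^1.5) = 0.2585/2.030 = 0.127.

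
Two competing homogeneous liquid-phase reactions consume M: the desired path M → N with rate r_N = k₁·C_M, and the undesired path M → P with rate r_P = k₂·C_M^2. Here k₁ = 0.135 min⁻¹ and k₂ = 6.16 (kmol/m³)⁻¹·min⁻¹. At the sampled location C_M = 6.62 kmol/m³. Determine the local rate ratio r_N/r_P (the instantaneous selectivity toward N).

S_{N/P} = r_N/r_P = (k₁·C_M)/(k₂·C_M^2) = (k₁/k₂)·C_M⁻¹.
= (0.135×6.620) / (6.16×6.620^2) = 0.8937/270.0 = 0.00331.
The undesired path is higher order in M, so low C_M (CSTR or dilute feed) favours N.

0.00331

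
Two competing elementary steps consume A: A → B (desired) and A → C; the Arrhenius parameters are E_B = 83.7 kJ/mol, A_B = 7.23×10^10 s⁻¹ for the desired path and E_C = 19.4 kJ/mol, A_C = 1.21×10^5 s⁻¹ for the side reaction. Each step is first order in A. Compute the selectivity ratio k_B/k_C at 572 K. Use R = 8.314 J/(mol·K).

With equal orders, S_{B/C} = k_B/k_C = (A_B/A_C)·exp[(E_C−E_B)/(RT)].
(E_C−E_B)/(RT) = (19.4−83.7)×10³/(8.314×572) = -64300/4756 = -13.52.
k_B/k_C = (7.23×10^10/1.21×10^5)·exp(-13.52) = 5.975×10^5 × 1.343×10^-6 = 0.802.

0.802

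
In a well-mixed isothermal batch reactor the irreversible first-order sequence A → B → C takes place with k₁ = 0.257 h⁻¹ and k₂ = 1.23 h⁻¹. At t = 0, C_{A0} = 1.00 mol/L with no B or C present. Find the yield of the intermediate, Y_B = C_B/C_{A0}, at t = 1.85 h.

For first-order series with pure A initially, C_B(t) = k₁C_{A0}/(k₂−k₁)·(e^(−k₁t) − e^(−k₂t)).
e^(−k₁t) = e^(−0.257×1.85) = e^(−0.4755) = 0.6216; e^(−k₂t) = e^(−2.276) = 0.1027.
C_B = 0.257×1.00/(1.23−0.257) × (0.6216−0.1027) = 0.2641×0.5189 = 0.1370 mol/L.
Y_B = C_B/C_{A0} = 0.1370/1.00 = 0.137.

0.137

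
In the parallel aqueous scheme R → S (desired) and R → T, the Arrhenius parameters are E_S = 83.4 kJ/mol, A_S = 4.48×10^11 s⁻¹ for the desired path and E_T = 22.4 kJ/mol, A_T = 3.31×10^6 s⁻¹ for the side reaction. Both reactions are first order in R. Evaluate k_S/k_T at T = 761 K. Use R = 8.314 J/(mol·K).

k_S/k_T = (A_S/A_T)·exp[−(E_S−E_T)/(RT)] = (A_S/A_T)·exp[(E_T−E_S)/(RT)].
(E_T−E_S)/(RT) = (22.4−83.4)×10³/(8.314×761) = -61000/6327 = -9.641.
k_S/k_T = (4.48×10^11/3.31×10^6)·exp(-9.641) = 1.353×10^5 × 6.499×10^-5 = 8.80.

8.80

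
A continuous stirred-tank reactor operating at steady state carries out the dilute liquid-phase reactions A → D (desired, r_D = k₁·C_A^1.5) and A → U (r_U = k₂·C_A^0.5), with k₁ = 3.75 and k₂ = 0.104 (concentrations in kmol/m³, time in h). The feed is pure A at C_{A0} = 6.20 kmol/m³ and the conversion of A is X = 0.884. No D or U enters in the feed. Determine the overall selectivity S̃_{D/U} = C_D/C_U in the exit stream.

Exit C_A = C_{A0}(1−X) = 6.20×0.116 = 0.7192 kmol/m³.
In a CSTR the entire volume is at exit conditions, so r_D = 3.75×0.7192^1.5 = 2.287 and r_U = 0.104×0.7192^0.5 = 0.08820.
Overall selectivity = C_D/C_U = r_Dτ/(r_Uτ) = r_D/r_U = 25.9.

25.9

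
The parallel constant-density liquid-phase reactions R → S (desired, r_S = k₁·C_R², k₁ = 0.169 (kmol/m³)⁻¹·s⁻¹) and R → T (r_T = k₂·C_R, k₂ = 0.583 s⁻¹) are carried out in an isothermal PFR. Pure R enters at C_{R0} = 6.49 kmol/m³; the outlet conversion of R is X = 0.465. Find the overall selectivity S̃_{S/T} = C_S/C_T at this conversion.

C_R = C_{R0}(1−X) = 3.472 kmol/m³.
Along a PFR/batch, dC_T/dC_R = −r_T/(r_S+r_T) = −k₂/(k₂+k₁·C_R).
Integrating from C_{R0} to C_R: C_T = (0.583/0.169)·ln[(0.583+0.169·6.49)/(0.583+0.169·3.47)] = 3.450·ln(1.680/1.170) = 1.248 kmol/m³.
Then C_S = (C_{R0}−C_R) − C_T = 3.018 − 1.248 = 1.770 kmol/m³.
S̃_{S/T} = C_S/C_T = 1.770/1.248 = 1.42.

1.42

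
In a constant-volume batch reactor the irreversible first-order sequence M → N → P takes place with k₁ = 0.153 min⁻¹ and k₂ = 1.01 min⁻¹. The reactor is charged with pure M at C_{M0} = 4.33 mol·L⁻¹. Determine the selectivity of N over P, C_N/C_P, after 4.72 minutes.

0.199

Solving the coupled first-order balances gives C_N(t) = [k₁/(k₂−k₁)]·C_{M0}·(e^(−k₁t) − e^(−k₂t)).
e^(−k₁t) = e^(−0.153×4.72) = e^(−0.7222) = 0.4857; e^(−k₂t) = e^(−4.767) = 0.008504.
C_N = 0.153×4.33/(1.01−0.153) × (0.4857−0.008504) = 0.7730×0.4772 = 0.3689 mol·L⁻¹.
C_M = C_{M0}e^(−k₁t) = 2.103 mol·L⁻¹, so C_P = C_{M0}−C_M−C_N = 1.858 mol·L⁻¹; C_N/C_P = 0.199.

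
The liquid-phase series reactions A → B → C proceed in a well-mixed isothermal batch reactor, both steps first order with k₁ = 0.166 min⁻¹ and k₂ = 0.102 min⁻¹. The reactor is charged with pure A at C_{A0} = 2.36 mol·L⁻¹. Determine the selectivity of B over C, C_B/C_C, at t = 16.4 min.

Solving the coupled first-order balances gives C_B(t) = [k₁/(k₂−k₁)]·C_{A0}·(e^(−k₁t) − e^(−k₂t)).
e^(−k₁t) = e^(−0.166×16.4) = e^(−2.722) = 0.06572; e^(−k₂t) = e^(−1.673) = 0.1877.
C_B = 0.166×2.36/(0.102−0.166) × (0.06572−0.1877) = (-6.121)×(-0.1220) = 0.7468 mol·L⁻¹.
C_A = C_{A0}e^(−k₁t) = 0.1551 mol·L⁻¹, so C_C = C_{A0}−C_A−C_B = 1.458 mol·L⁻¹; C_B/C_C = 0.512.

0.512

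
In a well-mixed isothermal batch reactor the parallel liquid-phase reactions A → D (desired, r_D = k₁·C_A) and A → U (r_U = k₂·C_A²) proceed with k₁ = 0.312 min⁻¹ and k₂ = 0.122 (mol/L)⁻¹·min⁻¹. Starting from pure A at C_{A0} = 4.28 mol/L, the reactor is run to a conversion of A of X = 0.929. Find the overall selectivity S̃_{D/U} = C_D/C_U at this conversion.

C_A = C_{A0}(1−X) = 0.3039 mol/L.
Along a PFR/batch, dC_D/dC_A = −r_D/(r_D+r_U) = −k₁/(k₁+k₂·C_A).
Integrating from C_{A0} to C_A: C_D = (0.312/0.122)·ln[(0.312+0.122·4.28)/(0.312+0.122·0.304)] = 2.557·ln(0.8342/0.3491) = 2.228 mol/L.
C_U = (C_{A0}−C_A)−C_D = 1.748 mol/L; S̃_{D/U} = 2.228/1.748 = 1.27.

1.27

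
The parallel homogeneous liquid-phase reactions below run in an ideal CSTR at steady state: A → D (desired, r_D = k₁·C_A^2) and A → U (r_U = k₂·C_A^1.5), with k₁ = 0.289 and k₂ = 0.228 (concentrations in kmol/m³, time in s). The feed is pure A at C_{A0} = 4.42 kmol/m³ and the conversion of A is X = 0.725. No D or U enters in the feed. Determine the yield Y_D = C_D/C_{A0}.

0.423

Exit C_A = C_{A0}(1−X) = 4.42×0.275 = 1.216 kmol/m³.
A CSTR operates uniformly at the exit composition, giving r_D = 0.4270 and r_U = 0.3055 (each k·C_A^n at C_A = 1.216).
Fraction of consumed A going to D: r_D/(r_D+r_U) = 0.5829.
C_D = 0.5829·C_{A0}·X = 0.5829×4.42×0.725 = 1.87 kmol/m³; Y_D = C_D/C_{A0} = 0.423.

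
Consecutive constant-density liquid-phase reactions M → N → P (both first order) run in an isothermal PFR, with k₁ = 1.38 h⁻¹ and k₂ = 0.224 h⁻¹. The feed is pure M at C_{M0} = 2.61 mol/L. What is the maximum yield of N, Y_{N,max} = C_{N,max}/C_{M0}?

Evaluating C_N at τ_opt = ln(k₂/k₁)/(k₂−k₁) gives C_{N,max}/C_{M0} = (k₁/k₂)^[k₂/(k₂−k₁)].
= (1.38/0.224)^(0.224/(0.224−1.38)) = (6.161)^(-0.1938) = 0.7031.

0.703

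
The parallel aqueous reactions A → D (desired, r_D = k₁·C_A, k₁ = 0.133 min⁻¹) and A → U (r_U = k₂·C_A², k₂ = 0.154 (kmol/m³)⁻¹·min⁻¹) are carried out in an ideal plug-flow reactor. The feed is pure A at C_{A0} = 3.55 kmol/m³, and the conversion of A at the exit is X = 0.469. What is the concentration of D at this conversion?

0.409 kmol/m³

C_A = C_{A0}(1−X) = 1.885 kmol/m³.
Along a PFR/batch, dC_D/dC_A = −r_D/(r_D+r_U) = −k₁/(k₁+k₂·C_A).
Integrating from C_{A0} to C_A: C_D = (0.133/0.154)·ln[(0.133+0.154·3.55)/(0.133+0.154·1.89)] = 0.8636·ln(0.6797/0.4233) = 0.4090 kmol/m³.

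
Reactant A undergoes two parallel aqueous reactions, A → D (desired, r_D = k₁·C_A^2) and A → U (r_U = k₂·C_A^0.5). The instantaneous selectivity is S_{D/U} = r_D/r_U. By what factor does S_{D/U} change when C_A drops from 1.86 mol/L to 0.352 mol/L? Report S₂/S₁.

S_{D/U} = (k₁/k₂)·C_A^1.5, so S₂/S₁ = (C_{A,2}/C_{A,1})^1.5.
= (0.352/1.86)^1.5 = (0.1892)^1.5 = 0.0823.

0.0823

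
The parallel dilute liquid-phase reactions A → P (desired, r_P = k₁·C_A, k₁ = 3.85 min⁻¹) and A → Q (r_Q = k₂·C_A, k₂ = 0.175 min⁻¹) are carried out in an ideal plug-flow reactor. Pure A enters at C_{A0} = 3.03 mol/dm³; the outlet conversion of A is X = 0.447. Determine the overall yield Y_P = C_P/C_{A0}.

0.428

C_A = C_{A0}(1−X) = 1.676 mol/dm³.
Both paths are first order in A, so the instantaneous fraction to P is constant: dC_P/d(−C_A) = k₁/(k₁+k₂) = 0.9565.
C_P = 0.9565·(C_{A0}−C_A) = 0.9565×1.354 = 1.30 mol/dm³.
Y_P = C_P/C_{A0} = 1.296/3.03 = 0.428.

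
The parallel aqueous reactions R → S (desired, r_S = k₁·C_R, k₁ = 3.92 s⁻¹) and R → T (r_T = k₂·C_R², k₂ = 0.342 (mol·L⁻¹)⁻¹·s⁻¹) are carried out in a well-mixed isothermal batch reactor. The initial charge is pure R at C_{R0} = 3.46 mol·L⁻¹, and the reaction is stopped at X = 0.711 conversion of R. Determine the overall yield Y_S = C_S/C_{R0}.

C_R = C_{R0}(1−X) = 0.9999 mol·L⁻¹.
Along a PFR/batch, dC_S/dC_R = −r_S/(r_S+r_T) = −k₁/(k₁+k₂·C_R).
Integrating from C_{R0} to C_R: C_S = (3.92/0.342)·ln[(3.92+0.342·3.46)/(3.92+0.342·1.000)] = 11.46·ln(5.103/4.262) = 2.065 mol·L⁻¹.
Y_S = C_S/C_{R0} = 2.065/3.46 = 0.597.

0.597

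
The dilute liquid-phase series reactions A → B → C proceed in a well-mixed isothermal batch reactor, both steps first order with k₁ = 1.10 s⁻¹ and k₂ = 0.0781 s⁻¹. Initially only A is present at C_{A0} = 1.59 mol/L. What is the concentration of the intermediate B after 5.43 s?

1.12 mol/L

For first-order series with pure A initially, C_B(t) = k₁C_{A0}/(k₂−k₁)·(e^(−k₁t) − e^(−k₂t)).
e^(−k₁t) = e^(−1.10×5.43) = e^(−5.973) = 0.002547; e^(−k₂t) = e^(−0.4241) = 0.6544.
C_B = 1.10×1.59/(0.0781−1.10) × (0.002547−0.6544) = (-1.712)×(-0.6518) = 1.116 mol/L.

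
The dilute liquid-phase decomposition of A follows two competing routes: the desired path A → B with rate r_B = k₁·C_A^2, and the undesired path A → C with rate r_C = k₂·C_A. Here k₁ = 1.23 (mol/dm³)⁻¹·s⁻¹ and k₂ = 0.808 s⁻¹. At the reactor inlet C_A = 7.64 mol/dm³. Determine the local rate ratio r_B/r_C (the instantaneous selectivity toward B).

11.6

S_{B/C} = r_B/r_C = (k₁·C_A^2)/(k₂·C_A) = (k₁/k₂)·C_A.
= (1.23×7.640^2) / (0.808×7.640) = 71.79/6.173 = 11.6.
Since the desired path is higher order in A, keeping C_A high (PFR or concentrated feed) favours B.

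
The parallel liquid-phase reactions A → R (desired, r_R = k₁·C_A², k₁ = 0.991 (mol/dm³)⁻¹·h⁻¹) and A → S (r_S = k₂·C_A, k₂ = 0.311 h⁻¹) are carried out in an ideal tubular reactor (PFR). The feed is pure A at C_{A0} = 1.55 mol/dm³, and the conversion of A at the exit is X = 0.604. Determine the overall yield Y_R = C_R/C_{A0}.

C_A = C_{A0}(1−X) = 0.6138 mol/dm³.
Along a PFR/batch, dC_S/dC_A = −r_S/(r_R+r_S) = −k₂/(k₂+k₁·C_A).
Integrating from C_{A0} to C_A: C_S = (0.311/0.991)·ln[(0.311+0.991·1.55)/(0.311+0.991·0.614)] = 0.3138·ln(1.847/0.9193) = 0.2190 mol/dm³.
Then C_R = (C_{A0}−C_A) − C_S = 0.9362 − 0.2190 = 0.7172 mol/dm³.
Y_R = C_R/C_{A0} = 0.7172/1.55 = 0.463.

0.463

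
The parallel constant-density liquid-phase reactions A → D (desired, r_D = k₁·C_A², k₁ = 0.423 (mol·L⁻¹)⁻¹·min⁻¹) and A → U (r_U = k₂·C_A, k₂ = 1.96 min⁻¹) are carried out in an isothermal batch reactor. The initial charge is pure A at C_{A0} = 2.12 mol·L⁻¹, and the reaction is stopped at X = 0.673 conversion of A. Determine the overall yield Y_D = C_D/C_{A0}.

C_A = C_{A0}(1−X) = 0.6932 mol·L⁻¹.
Along a PFR/batch, dC_U/dC_A = −r_U/(r_D+r_U) = −k₂/(k₂+k₁·C_A).
Integrating from C_{A0} to C_A: C_U = (1.96/0.423)·ln[(1.96+0.423·2.12)/(1.96+0.423·0.693)] = 4.634·ln(2.857/2.253) = 1.100 mol·L⁻¹.
Then C_D = (C_{A0}−C_A) − C_U = 1.427 − 1.100 = 0.3271 mol·L⁻¹.
Y_D = C_D/C_{A0} = 0.3271/2.12 = 0.154.

0.154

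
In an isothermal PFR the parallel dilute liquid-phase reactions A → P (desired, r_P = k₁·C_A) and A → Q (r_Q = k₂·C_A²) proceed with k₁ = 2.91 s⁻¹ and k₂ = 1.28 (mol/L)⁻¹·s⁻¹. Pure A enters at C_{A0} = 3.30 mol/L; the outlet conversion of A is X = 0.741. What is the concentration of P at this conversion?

1.31 mol/L

C_A = C_{A0}(1−X) = 0.8547 mol/L.
Along a PFR/batch, dC_P/dC_A = −r_P/(r_P+r_Q) = −k₁/(k₁+k₂·C_A).
Integrating from C_{A0} to C_A: C_P = (2.91/1.28)·ln[(2.91+1.28·3.30)/(2.91+1.28·0.855)] = 2.273·ln(7.134/4.004) = 1.313 mol/L.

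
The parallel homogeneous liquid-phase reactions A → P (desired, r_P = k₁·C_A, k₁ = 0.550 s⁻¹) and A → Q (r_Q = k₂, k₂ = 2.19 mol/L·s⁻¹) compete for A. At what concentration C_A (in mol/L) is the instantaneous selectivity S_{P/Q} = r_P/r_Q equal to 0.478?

S_{P/Q} = (k₁/k₂)·C_A ⇒ C_A = S·k₂/k₁.
= 0.478×2.19/0.550 = 1.90 mol/L.

1.90 mol/L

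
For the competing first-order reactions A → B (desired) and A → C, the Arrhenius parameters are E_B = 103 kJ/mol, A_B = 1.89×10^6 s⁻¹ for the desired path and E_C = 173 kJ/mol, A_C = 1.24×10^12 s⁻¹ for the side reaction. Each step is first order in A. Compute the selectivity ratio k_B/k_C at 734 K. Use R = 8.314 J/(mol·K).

Since both paths have the same order in A, the concentration cancels and S_{B/C} = k_B/k_C = (A_B/A_C)·exp[(E_C−E_B)/(RT)].
(E_C−E_B)/(RT) = (173−103)×10³/(8.314×734) = 70000/6102 = 11.47.
k_B/k_C = (1.89×10^6/1.24×10^12)·exp(11.47) = 1.524×10^-6 × 95871 = 0.146.

0.146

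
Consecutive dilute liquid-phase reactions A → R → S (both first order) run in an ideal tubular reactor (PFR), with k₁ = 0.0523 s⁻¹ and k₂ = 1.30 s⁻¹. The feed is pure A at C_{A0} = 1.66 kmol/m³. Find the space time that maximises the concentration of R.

For first-order series the maximum of C_R occurs at τ_opt = ln(k₂/k₁)/(k₂−k₁).
= ln(1.30/0.0523)/(1.30−0.0523) = ln(24.86)/1.248 = 3.213/1.248 = 2.58 s.

2.58 s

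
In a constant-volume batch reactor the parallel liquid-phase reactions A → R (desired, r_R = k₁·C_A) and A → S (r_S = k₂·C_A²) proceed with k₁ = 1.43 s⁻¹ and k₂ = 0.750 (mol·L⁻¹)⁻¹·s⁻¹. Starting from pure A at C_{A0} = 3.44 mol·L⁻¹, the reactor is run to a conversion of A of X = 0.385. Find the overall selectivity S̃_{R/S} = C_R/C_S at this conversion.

C_A = C_{A0}(1−X) = 2.116 mol·L⁻¹.
Along a PFR/batch, dC_R/dC_A = −r_R/(r_R+r_S) = −k₁/(k₁+k₂·C_A).
Integrating from C_{A0} to C_A: C_R = (1.43/0.750)·ln[(1.43+0.750·3.44)/(1.43+0.750·2.12)] = 1.907·ln(4.010/3.017) = 0.5427 mol·L⁻¹.
C_S = (C_{A0}−C_A)−C_R = 0.7817 mol·L⁻¹; S̃_{R/S} = 0.5427/0.7817 = 0.694.

0.694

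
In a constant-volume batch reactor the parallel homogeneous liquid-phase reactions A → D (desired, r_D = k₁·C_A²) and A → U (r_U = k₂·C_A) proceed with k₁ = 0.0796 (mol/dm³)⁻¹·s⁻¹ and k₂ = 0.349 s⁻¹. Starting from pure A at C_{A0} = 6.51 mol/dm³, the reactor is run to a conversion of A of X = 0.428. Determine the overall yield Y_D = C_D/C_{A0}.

C_A = C_{A0}(1−X) = 3.724 mol/dm³.
Along a PFR/batch, dC_U/dC_A = −r_U/(r_D+r_U) = −k₂/(k₂+k₁·C_A).
Integrating from C_{A0} to C_A: C_U = (0.349/0.0796)·ln[(0.349+0.0796·6.51)/(0.349+0.0796·3.72)] = 4.384·ln(0.8672/0.6454) = 1.295 mol/dm³.
Then C_D = (C_{A0}−C_A) − C_U = 2.786 − 1.295 = 1.491 mol/dm³.
Y_D = C_D/C_{A0} = 1.491/6.51 = 0.229.

0.229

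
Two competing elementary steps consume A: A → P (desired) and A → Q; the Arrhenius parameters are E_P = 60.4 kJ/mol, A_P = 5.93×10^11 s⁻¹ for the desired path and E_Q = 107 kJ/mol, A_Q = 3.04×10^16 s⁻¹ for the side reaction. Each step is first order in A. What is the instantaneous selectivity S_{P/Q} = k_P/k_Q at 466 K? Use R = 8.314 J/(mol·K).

k_P/k_Q = (A_P/A_Q)·exp[−(E_P−E_Q)/(RT)] = (A_P/A_Q)·exp[(E_Q−E_P)/(RT)].
(E_Q−E_P)/(RT) = (107−60.4)×10³/(8.314×466) = 46600/3874 = 12.03.
k_P/k_Q = (5.93×10^11/3.04×10^16)·exp(12.03) = 1.951×10^-5 × 1.674×10^5 = 3.26.
Since E_P < E_Q, lowering the temperature improves selectivity toward P.

3.26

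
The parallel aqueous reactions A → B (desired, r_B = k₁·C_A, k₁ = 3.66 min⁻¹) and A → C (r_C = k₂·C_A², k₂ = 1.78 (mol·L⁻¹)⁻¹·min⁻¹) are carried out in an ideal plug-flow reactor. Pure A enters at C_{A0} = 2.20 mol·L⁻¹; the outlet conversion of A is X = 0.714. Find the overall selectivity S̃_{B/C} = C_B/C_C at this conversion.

1.52

C_A = C_{A0}(1−X) = 0.6292 mol·L⁻¹.
Along a PFR/batch, dC_B/dC_A = −r_B/(r_B+r_C) = −k₁/(k₁+k₂·C_A).
Integrating from C_{A0} to C_A: C_B = (3.66/1.78)·ln[(3.66+1.78·2.20)/(3.66+1.78·0.629)] = 2.056·ln(7.576/4.780) = 0.9470 mol·L⁻¹.
C_C = (C_{A0}−C_A)−C_B = 0.6238 mol·L⁻¹; S̃_{B/C} = 0.9470/0.6238 = 1.52.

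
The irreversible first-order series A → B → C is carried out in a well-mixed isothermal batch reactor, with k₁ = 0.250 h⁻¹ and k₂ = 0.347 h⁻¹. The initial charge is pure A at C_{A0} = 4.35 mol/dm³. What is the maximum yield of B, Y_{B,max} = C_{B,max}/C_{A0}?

Evaluating C_B at t_opt = ln(k₂/k₁)/(k₂−k₁) gives C_{B,max}/C_{A0} = (k₁/k₂)^[k₂/(k₂−k₁)].
= (0.250/0.347)^(0.347/(0.347−0.250)) = (0.7205)^(3.577) = 0.3095.

0.309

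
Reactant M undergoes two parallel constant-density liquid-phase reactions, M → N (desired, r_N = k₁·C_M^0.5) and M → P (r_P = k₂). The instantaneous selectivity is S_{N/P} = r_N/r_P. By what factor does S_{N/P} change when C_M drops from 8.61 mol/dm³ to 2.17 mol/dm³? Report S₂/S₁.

S_{N/P} = (k₁/k₂)·C_M^0.5, so S₂/S₁ = (C_{M,2}/C_{M,1})^0.5.
= (2.17/8.61)^0.5 = (0.2520)^0.5 = 0.502.

0.502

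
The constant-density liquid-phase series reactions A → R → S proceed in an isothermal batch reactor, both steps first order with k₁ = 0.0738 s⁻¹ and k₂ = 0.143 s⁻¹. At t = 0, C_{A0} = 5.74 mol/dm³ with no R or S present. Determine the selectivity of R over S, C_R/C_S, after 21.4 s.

0.272

The intermediate concentration in a first-order A→B→C sequence is C_R = k₁C_{A0}(e^(−k₁t) − e^(−k₂t))/(k₂−k₁).
e^(−k₁t) = e^(−0.0738×21.4) = e^(−1.579) = 0.2061; e^(−k₂t) = e^(−3.060) = 0.04688.
C_R = 0.0738×5.74/(0.143−0.0738) × (0.2061−0.04688) = 6.122×0.1592 = 0.9748 mol/dm³.
C_A = C_{A0}e^(−k₁t) = 1.183 mol/dm³, so C_S = C_{A0}−C_A−C_R = 3.582 mol/dm³; C_R/C_S = 0.272.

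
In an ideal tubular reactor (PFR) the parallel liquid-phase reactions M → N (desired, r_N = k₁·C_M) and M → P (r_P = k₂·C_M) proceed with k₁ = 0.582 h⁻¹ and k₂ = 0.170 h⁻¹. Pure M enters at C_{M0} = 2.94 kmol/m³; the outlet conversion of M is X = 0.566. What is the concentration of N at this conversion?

1.29 kmol/m³

C_M = C_{M0}(1−X) = 1.276 kmol/m³.
Both paths are first order in M, so the instantaneous fraction to N is constant: dC_N/d(−C_M) = k₁/(k₁+k₂) = 0.7739.
C_N = 0.7739·(C_{M0}−C_M) = 0.7739×1.664 = 1.29 kmol/m³.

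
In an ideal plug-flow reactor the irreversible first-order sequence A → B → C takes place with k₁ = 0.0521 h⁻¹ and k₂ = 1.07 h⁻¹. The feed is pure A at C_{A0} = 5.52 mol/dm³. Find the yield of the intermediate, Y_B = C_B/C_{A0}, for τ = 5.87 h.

Solving the coupled first-order balances gives C_B(τ) = [k₁/(k₂−k₁)]·C_{A0}·(e^(−k₁τ) − e^(−k₂τ)).
e^(−k₁τ) = e^(−0.0521×5.87) = e^(−0.3058) = 0.7365; e^(−k₂τ) = e^(−6.281) = 0.001872.
C_B = 0.0521×5.52/(1.07−0.0521) × (0.7365−0.001872) = 0.2825×0.7346 = 0.2076 mol/dm³.
Y_B = C_B/C_{A0} = 0.2076/5.52 = 0.0376.

0.0376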